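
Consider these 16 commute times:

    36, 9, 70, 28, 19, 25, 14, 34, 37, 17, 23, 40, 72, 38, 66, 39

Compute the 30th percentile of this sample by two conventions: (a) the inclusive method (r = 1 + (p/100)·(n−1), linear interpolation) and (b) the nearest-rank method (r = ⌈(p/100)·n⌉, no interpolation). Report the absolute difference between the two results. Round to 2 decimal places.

1.00

Sorted: 9, 14, 17, 19, 23, 25, 28, 34, 36, 37, 38, 39, 40, 66, 70, 72.
n = 16.
(a) r = 5.5; between ranks 5 (23) and 6 (25): 24.
(b) the nearest-rank method: rank 5 → 23.
|24 − 23| = 1.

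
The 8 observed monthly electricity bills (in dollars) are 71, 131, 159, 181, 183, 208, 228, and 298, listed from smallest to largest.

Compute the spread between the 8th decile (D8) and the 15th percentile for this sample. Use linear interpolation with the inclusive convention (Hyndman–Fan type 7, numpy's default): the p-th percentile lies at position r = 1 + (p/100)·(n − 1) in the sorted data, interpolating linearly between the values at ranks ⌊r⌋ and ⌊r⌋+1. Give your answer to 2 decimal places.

87.60

n = 8.
P15: r = 2.05; ranks 2–3 are 131, 159; interpolating gives 132.4.
P80: r = 6.6; ranks 6–7 are 208, 228; interpolating gives 220.
Difference: 220 − 132.4 = 87.6.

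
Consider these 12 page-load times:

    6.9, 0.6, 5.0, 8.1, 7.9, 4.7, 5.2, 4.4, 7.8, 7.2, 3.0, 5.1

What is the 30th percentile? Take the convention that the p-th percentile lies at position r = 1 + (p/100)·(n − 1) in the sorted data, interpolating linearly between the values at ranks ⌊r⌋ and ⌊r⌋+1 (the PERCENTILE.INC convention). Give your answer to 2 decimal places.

4.79

Sorted: 0.6, 3.0, 4.4, 4.7, 5.0, 5.1, 5.2, 6.9, 7.2, 7.8, 7.9, 8.1.
n = 12.
r = 1 + (30/100)·(12 − 1) = 1 + 3.3 = 4.3.
Rank 4 is 4.7 and rank 5 is 5.0.
Interpolate: 4.7 + 0.3·(5.0 − 4.7) = 4.7 + 0.3·0.3 = 4.79.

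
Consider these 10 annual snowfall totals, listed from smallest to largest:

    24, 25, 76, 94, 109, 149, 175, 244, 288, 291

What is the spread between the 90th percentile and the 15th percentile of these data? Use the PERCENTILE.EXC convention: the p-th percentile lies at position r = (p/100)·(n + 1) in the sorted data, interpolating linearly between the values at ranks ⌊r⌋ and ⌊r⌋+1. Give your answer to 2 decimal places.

266.05

n = 10.
P15: r = 1.65; ranks 1–2 are 24, 25; interpolating gives 24.65.
P90: r = 9.9; ranks 9–10 are 288, 291; interpolating gives 290.7.
Difference: 290.7 − 24.65 = 266.05.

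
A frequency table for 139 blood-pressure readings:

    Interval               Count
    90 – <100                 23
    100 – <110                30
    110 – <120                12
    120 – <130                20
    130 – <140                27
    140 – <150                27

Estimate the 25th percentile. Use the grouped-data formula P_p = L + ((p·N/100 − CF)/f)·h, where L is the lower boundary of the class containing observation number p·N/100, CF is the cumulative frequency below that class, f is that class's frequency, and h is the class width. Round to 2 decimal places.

N = 139; target position k = 25/100 · 139 = 34.75.
Cumulative frequencies: 23, 53, 65, 85, 112, 139.
Observation 34.75 falls in the class 100 – <110.
L = 100, CF = 23, f = 30, h = 10.
P25 = 100 + ((34.75 − 23)/30)·10 = 100 + 3.91667 = 103.917.

103.92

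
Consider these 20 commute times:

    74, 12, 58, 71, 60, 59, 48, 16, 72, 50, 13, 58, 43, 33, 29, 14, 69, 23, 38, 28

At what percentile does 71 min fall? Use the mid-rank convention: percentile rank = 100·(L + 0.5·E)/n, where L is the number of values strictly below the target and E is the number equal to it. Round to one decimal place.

Sorted: 12, 13, 14, 16, 23, 28, 29, 33, 38, 43, 48, 50, 58, 58, 59, 60, 69, 71, 72, 74.
Count below 71: L = 17; count equal: E = 1; n = 20.
Percentile rank = 100·(17 + 0.5·1)/20 = 100·17.5/20 = 87.5.

87.5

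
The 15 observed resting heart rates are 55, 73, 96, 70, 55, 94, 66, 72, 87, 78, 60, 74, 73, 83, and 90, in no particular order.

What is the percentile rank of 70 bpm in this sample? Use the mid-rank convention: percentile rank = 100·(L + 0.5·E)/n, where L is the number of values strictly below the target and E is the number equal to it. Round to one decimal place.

30.0

Sorted: 55, 55, 60, 66, 70, 72, 73, 73, 74, 78, 83, 87, 90, 94, 96.
Count below 70: L = 4; count equal: E = 1; n = 15.
Percentile rank = 100·(4 + 0.5·1)/15 = 100·4.5/15 = 30.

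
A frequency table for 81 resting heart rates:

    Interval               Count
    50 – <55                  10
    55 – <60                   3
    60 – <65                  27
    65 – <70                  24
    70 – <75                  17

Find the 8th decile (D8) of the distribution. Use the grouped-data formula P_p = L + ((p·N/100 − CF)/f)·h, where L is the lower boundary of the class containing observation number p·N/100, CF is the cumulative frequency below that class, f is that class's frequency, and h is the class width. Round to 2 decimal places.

N = 81; target position k = 80/100 · 81 = 64.8.
Cumulative frequencies: 10, 13, 40, 64, 81.
Observation 64.8 falls in the class 70 – <75.
L = 70, CF = 64, f = 17, h = 5.
P80 = 70 + ((64.8 − 64)/17)·5 = 70 + 0.235294 = 70.2353.

70.24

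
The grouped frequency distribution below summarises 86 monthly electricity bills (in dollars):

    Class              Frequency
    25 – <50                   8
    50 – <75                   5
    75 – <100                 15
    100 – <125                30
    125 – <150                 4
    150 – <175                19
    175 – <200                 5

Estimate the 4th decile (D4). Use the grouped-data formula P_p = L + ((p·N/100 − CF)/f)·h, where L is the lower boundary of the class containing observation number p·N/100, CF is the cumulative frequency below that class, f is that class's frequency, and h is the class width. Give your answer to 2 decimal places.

N = 86; target position k = 40/100 · 86 = 34.4.
Cumulative frequencies: 8, 13, 28, 58, 62, 81, 86.
Observation 34.4 falls in the class 100 – <125.
L = 100, CF = 28, f = 30, h = 25.
P40 = 100 + ((34.4 − 28)/30)·25 = 100 + 5.33333 = 105.333.

105.33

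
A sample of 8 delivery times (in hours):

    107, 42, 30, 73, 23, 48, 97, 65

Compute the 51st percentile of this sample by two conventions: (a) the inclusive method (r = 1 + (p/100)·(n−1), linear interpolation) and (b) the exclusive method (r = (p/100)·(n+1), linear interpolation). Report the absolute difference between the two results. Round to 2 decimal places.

0.34

Sorted: 23, 30, 42, 48, 65, 73, 97, 107.
n = 8.
(a) r = 4.57; between ranks 4 (48) and 5 (65): 57.69.
(b) r = 4.59; between ranks 4 (48) and 5 (65): 58.03.
|57.69 − 58.03| = 0.34.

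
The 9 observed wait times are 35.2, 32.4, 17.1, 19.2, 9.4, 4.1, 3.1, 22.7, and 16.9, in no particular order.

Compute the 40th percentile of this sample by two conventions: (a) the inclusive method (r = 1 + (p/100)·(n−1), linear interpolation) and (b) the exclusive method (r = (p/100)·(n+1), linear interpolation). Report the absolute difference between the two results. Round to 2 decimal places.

Sorted: 3.1, 4.1, 9.4, 16.9, 17.1, 19.2, 22.7, 32.4, 35.2.
n = 9.
(a) r = 4.2; between ranks 4 (16.9) and 5 (17.1): 16.94.
(b) r = 4 → value at rank 4 = 16.9.
|16.94 − 16.9| = 0.04.

0.04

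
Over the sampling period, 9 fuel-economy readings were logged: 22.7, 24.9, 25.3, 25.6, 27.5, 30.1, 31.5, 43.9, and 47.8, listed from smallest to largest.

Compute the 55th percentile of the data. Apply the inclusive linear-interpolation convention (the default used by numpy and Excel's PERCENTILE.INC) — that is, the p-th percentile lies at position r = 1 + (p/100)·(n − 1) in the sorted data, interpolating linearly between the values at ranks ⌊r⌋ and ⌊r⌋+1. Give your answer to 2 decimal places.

28.54

n = 9.
r = 1 + (55/100)·(9 − 1) = 1 + 4.4 = 5.4.
Rank 5 is 27.5 and rank 6 is 30.1.
Interpolate: 27.5 + 0.4·(30.1 − 27.5) = 27.5 + 0.4·2.6 = 28.54.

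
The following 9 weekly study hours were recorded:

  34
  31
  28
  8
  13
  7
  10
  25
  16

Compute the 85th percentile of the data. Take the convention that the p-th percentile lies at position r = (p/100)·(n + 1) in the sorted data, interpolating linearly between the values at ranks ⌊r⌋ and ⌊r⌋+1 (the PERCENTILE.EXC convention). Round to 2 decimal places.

Sorted: 7, 8, 10, 13, 16, 25, 28, 31, 34.
n = 9.
r = (85/100)·(9 + 1) = 8.5.
Rank 8 is 31 and rank 9 is 34.
Interpolate: 31 + 0.5·(34 − 31) = 31 + 0.5·3 = 32.5.

32.50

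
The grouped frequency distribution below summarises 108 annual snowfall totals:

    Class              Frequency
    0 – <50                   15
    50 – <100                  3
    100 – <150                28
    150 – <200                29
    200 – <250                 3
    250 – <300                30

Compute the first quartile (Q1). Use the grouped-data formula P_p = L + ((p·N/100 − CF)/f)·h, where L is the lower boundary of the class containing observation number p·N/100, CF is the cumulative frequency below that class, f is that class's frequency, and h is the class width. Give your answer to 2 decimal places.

116.07

N = 108; target position k = 25/100 · 108 = 27.
Cumulative frequencies: 15, 18, 46, 75, 78, 108.
Observation 27 falls in the class 100 – <150.
L = 100, CF = 18, f = 28, h = 50.
P25 = 100 + ((27 − 18)/28)·50 = 100 + 16.0714 = 116.071.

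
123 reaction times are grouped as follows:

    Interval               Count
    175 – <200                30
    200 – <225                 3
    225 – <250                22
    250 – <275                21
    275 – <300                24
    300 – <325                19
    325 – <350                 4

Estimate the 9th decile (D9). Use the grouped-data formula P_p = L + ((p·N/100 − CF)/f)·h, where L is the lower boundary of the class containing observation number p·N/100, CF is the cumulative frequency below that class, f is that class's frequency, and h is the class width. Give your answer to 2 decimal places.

314.08

N = 123; target position k = 90/100 · 123 = 110.7.
Cumulative frequencies: 30, 33, 55, 76, 100, 119, 123.
Observation 110.7 falls in the class 300 – <325.
L = 300, CF = 100, f = 19, h = 25.
P90 = 300 + ((110.7 − 100)/19)·25 = 300 + 14.0789 = 314.079.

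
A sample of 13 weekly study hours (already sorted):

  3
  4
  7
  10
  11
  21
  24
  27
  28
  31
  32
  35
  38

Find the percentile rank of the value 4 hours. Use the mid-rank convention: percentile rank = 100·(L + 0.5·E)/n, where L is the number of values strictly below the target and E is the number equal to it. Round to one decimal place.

Count below 4: L = 1; count equal: E = 1; n = 13.
Percentile rank = 100·(1 + 0.5·1)/13 = 100·1.5/13 = 11.54.

11.5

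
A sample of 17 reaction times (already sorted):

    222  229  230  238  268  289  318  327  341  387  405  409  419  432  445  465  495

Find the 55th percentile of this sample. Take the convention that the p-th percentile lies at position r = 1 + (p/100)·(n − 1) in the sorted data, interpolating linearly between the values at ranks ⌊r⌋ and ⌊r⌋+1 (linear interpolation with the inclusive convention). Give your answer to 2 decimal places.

377.80

n = 17.
r = 1 + (55/100)·(17 − 1) = 1 + 8.8 = 9.8.
Rank 9 is 341 and rank 10 is 387.
Interpolate: 341 + 0.8·(387 − 341) = 341 + 0.8·46 = 377.8.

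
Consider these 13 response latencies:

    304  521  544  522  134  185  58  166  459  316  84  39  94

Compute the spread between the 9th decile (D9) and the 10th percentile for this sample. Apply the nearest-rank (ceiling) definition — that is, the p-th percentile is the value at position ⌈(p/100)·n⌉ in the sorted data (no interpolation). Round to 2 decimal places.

Sorted: 39, 58, 84, 94, 134, 166, 185, 304, 316, 459, 521, 522, 544.
n = 13.
P10: rank ⌈10/100·13⌉ = 2 → 58.
P90: rank ⌈90/100·13⌉ = 12 → 522.
Difference: 522 − 58 = 464.

464.00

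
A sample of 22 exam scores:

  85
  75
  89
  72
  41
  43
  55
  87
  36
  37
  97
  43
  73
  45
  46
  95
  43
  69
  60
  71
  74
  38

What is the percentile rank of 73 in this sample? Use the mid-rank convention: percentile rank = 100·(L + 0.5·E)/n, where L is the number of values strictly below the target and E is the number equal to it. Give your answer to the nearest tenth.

65.9

Sorted: 36, 37, 38, 41, 43, 43, 43, 45, 46, 55, 60, 69, 71, 72, 73, 74, 75, 85, 87, 89, 95, 97.
Count below 73: L = 14; count equal: E = 1; n = 22.
Percentile rank = 100·(14 + 0.5·1)/22 = 100·14.5/22 = 65.91.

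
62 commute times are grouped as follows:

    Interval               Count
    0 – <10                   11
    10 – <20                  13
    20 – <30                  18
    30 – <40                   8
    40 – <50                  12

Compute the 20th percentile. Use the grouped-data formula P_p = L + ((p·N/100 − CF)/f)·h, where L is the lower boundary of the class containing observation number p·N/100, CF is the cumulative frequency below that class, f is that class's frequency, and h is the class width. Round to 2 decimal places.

11.08

N = 62; target position k = 20/100 · 62 = 12.4.
Cumulative frequencies: 11, 24, 42, 50, 62.
Observation 12.4 falls in the class 10 – <20.
L = 10, CF = 11, f = 13, h = 10.
P20 = 10 + ((12.4 − 11)/13)·10 = 10 + 1.07692 = 11.0769.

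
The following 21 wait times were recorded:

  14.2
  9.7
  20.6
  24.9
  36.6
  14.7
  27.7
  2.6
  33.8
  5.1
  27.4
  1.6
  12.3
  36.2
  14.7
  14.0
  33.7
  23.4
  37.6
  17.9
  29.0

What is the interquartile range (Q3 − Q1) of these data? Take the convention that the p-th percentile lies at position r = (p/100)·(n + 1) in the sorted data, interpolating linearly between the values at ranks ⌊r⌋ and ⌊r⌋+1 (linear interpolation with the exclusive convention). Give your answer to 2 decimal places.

Sorted: 1.6, 2.6, 5.1, 9.7, 12.3, 14.0, 14.2, 14.7, 14.7, 17.9, 20.6, 23.4, 24.9, 27.4, 27.7, 29.0, 33.7, 33.8, 36.2, 36.6, 37.6.
n = 21.
P25: r = 5.5; ranks 5–6 are 12.3, 14.0; interpolating gives 13.15.
P75: r = 16.5; ranks 16–17 are 29.0, 33.7; interpolating gives 31.35.
Difference: 31.35 − 13.15 = 18.2.

18.20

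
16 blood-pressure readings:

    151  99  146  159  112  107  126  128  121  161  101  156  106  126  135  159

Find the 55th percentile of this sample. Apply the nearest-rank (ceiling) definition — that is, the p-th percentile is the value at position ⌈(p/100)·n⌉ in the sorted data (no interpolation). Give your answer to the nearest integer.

Sorted: 99, 101, 106, 107, 112, 121, 126, 126, 128, 135, 146, 151, 156, 159, 159, 161.
n = 16.
Position = ⌈55/100 · 16⌉ = ⌈8.8⌉ = 9.
The value at rank 9 is 128.

128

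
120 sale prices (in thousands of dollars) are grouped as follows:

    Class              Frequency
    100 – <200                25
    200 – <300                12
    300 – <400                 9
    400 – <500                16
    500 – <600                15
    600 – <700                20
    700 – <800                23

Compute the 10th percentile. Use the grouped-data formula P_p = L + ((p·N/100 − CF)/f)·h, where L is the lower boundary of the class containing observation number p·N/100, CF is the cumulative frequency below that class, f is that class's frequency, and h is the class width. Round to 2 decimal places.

N = 120; target position k = 10/100 · 120 = 12.
Cumulative frequencies: 25, 37, 46, 62, 77, 97, 120.
Observation 12 falls in the class 100 – <200.
L = 100, CF = 0, f = 25, h = 100.
P10 = 100 + ((12 − 0)/25)·100 = 100 + 48 = 148.

148.00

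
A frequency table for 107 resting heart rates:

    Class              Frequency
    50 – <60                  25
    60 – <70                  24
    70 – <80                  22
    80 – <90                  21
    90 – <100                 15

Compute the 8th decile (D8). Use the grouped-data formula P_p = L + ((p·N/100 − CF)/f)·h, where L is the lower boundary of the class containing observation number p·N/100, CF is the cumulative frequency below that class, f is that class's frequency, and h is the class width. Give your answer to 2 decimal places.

86.95

N = 107; target position k = 80/100 · 107 = 85.6.
Cumulative frequencies: 25, 49, 71, 92, 107.
Observation 85.6 falls in the class 80 – <90.
L = 80, CF = 71, f = 21, h = 10.
P80 = 80 + ((85.6 − 71)/21)·10 = 80 + 6.95238 = 86.9524.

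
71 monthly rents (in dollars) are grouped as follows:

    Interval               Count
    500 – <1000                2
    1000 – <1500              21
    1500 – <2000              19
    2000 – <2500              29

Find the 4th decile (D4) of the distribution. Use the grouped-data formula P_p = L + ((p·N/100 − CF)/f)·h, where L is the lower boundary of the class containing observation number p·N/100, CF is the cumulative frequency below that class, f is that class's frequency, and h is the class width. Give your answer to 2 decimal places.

N = 71; target position k = 40/100 · 71 = 28.4.
Cumulative frequencies: 2, 23, 42, 71.
Observation 28.4 falls in the class 1500 – <2000.
L = 1500, CF = 23, f = 19, h = 500.
P40 = 1500 + ((28.4 − 23)/19)·500 = 1500 + 142.105 = 1642.11.

1642.11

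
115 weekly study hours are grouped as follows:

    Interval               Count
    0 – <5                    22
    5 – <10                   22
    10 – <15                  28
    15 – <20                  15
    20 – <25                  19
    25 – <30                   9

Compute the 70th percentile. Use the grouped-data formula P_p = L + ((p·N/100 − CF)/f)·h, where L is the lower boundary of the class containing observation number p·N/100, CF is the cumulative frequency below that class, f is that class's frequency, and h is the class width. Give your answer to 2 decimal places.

N = 115; target position k = 70/100 · 115 = 80.5.
Cumulative frequencies: 22, 44, 72, 87, 106, 115.
Observation 80.5 falls in the class 15 – <20.
L = 15, CF = 72, f = 15, h = 5.
P70 = 15 + ((80.5 − 72)/15)·5 = 15 + 2.83333 = 17.8333.

17.83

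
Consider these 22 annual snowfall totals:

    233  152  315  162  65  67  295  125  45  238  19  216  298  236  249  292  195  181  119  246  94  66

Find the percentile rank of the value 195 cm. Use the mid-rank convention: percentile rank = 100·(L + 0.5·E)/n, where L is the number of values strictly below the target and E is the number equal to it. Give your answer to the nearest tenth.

Sorted: 19, 45, 65, 66, 67, 94, 119, 125, 152, 162, 181, 195, 216, 233, 236, 238, 246, 249, 292, 295, 298, 315.
Count below 195: L = 11; count equal: E = 1; n = 22.
Percentile rank = 100·(11 + 0.5·1)/22 = 100·11.5/22 = 52.27.

52.3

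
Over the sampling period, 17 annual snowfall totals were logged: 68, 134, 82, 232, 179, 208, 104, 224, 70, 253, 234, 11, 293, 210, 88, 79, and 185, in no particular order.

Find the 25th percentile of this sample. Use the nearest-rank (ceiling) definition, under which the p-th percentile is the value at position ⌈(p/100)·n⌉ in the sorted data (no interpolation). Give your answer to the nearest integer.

82

Sorted: 11, 68, 70, 79, 82, 88, 104, 134, 179, 185, 208, 210, 224, 232, 234, 253, 293.
n = 17.
Position = ⌈25/100 · 17⌉ = ⌈4.25⌉ = 5.
The value at rank 5 is 82.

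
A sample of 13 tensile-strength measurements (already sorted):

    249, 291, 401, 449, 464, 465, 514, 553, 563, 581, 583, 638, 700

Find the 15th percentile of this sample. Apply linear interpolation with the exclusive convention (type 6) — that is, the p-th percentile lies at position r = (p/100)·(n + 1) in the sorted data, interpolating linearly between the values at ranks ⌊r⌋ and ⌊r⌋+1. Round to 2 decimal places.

n = 13.
r = (15/100)·(13 + 1) = 2.1.
Rank 2 is 291 and rank 3 is 401.
Interpolate: 291 + 0.1·(401 − 291) = 291 + 0.1·110 = 302.

302.00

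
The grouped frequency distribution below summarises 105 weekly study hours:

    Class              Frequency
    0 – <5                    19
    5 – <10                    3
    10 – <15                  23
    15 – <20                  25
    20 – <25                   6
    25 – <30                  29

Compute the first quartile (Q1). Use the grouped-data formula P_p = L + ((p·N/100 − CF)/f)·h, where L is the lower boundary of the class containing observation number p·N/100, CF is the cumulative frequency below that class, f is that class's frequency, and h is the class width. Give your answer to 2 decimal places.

N = 105; target position k = 25/100 · 105 = 26.25.
Cumulative frequencies: 19, 22, 45, 70, 76, 105.
Observation 26.25 falls in the class 10 – <15.
L = 10, CF = 22, f = 23, h = 5.
P25 = 10 + ((26.25 − 22)/23)·5 = 10 + 0.923913 = 10.9239.

10.92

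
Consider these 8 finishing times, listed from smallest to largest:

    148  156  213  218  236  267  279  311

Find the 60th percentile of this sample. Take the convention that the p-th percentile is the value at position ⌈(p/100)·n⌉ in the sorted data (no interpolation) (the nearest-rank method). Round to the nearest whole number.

n = 8.
Position = ⌈60/100 · 8⌉ = ⌈4.8⌉ = 5.
The value at rank 5 is 236.

236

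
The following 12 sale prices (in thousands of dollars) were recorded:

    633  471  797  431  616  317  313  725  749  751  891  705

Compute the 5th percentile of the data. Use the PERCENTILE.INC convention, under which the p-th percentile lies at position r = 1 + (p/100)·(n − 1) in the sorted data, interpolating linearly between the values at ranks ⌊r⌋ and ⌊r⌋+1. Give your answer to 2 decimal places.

Sorted: 313, 317, 431, 471, 616, 633, 705, 725, 749, 751, 797, 891.
n = 12.
r = 1 + (5/100)·(12 − 1) = 1 + 0.55 = 1.55.
Rank 1 is 313 and rank 2 is 317.
Interpolate: 313 + 0.55·(317 − 313) = 313 + 0.55·4 = 315.2.

315.20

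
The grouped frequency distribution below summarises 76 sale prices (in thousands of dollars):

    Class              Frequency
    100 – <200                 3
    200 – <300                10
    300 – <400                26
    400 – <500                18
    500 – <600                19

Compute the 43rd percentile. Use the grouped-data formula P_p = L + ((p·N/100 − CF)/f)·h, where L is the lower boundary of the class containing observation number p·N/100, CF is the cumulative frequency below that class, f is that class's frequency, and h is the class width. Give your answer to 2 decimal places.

375.69

N = 76; target position k = 43/100 · 76 = 32.68.
Cumulative frequencies: 3, 13, 39, 57, 76.
Observation 32.68 falls in the class 300 – <400.
L = 300, CF = 13, f = 26, h = 100.
P43 = 300 + ((32.68 − 13)/26)·100 = 300 + 75.6923 = 375.692.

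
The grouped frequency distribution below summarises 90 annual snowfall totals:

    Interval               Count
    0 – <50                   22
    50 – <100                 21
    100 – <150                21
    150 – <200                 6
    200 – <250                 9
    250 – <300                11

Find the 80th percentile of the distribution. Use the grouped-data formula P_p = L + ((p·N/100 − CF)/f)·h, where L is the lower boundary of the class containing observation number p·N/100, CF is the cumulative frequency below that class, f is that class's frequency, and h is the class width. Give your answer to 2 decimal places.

211.11

N = 90; target position k = 80/100 · 90 = 72.
Cumulative frequencies: 22, 43, 64, 70, 79, 90.
Observation 72 falls in the class 200 – <250.
L = 200, CF = 70, f = 9, h = 50.
P80 = 200 + ((72 − 70)/9)·50 = 200 + 11.1111 = 211.111.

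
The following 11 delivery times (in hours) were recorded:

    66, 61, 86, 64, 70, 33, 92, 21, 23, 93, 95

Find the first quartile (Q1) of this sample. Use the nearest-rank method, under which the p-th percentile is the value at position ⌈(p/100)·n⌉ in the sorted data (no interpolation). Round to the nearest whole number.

Sorted: 21, 23, 33, 61, 64, 66, 70, 86, 92, 93, 95.
n = 11.
Position = ⌈25/100 · 11⌉ = ⌈2.75⌉ = 3.
The value at rank 3 is 33.

33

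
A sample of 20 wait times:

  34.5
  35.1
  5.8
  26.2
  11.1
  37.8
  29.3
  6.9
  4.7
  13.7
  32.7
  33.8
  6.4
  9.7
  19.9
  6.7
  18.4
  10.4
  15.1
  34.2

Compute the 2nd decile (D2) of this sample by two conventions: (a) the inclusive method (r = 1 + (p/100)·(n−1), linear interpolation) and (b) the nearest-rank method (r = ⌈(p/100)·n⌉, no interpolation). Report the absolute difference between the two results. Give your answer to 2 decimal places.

Sorted: 4.7, 5.8, 6.4, 6.7, 6.9, 9.7, 10.4, 11.1, 13.7, 15.1, 18.4, 19.9, 26.2, 29.3, 32.7, 33.8, 34.2, 34.5, 35.1, 37.8.
n = 20.
(a) r = 4.8; between ranks 4 (6.7) and 5 (6.9): 6.86.
(b) the nearest-rank method: rank 4 → 6.7.
|6.86 − 6.7| = 0.16.

0.16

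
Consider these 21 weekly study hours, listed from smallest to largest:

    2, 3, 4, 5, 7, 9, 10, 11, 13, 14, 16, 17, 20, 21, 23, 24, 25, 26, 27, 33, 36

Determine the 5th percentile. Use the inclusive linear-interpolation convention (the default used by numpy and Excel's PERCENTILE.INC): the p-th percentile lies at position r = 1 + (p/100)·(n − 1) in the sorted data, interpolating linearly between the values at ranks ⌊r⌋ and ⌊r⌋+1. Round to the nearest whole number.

n = 21.
r = 1 + (5/100)·(21 − 1) = 1 + 1 = 2.
r is an integer, so P5 is the value at rank 2: 3.

3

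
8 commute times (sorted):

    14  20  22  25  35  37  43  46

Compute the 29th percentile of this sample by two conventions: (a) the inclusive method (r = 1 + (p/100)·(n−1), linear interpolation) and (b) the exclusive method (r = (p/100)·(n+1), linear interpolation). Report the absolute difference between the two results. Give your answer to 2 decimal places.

n = 8.
(a) r = 3.03; between ranks 3 (22) and 4 (25): 22.09.
(b) r = 2.61; between ranks 2 (20) and 3 (22): 21.22.
|22.09 − 21.22| = 0.87.

0.87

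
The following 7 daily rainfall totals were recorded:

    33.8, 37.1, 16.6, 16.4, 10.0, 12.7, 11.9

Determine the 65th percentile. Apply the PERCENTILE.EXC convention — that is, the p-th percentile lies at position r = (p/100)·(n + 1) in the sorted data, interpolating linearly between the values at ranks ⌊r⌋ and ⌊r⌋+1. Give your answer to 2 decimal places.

Sorted: 10.0, 11.9, 12.7, 16.4, 16.6, 33.8, 37.1.
n = 7.
r = (65/100)·(7 + 1) = 5.2.
Rank 5 is 16.6 and rank 6 is 33.8.
Interpolate: 16.6 + 0.2·(33.8 − 16.6) = 16.6 + 0.2·17.2 = 20.04.

20.04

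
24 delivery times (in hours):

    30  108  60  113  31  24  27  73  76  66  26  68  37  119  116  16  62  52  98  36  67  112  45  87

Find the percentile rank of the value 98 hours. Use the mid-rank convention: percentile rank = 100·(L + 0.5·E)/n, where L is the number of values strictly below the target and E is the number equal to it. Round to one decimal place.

77.1

Sorted: 16, 24, 26, 27, 30, 31, 36, 37, 45, 52, 60, 62, 66, 67, 68, 73, 76, 87, 98, 108, 112, 113, 116, 119.
Count below 98: L = 18; count equal: E = 1; n = 24.
Percentile rank = 100·(18 + 0.5·1)/24 = 100·18.5/24 = 77.08.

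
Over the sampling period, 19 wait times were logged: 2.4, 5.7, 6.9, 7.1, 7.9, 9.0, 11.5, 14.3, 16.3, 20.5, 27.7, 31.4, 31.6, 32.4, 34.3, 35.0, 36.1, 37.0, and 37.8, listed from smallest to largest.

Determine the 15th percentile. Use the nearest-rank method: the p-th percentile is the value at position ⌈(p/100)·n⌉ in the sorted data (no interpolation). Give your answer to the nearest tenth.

n = 19.
Position = ⌈15/100 · 19⌉ = ⌈2.85⌉ = 3.
The value at rank 3 is 6.9.

6.9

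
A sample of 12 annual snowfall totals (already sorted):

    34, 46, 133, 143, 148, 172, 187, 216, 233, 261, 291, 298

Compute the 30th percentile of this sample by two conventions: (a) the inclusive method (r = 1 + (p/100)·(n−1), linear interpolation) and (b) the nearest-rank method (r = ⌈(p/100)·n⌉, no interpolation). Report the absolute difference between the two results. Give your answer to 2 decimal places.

1.50

n = 12.
(a) r = 4.3; between ranks 4 (143) and 5 (148): 144.5.
(b) the nearest-rank method: rank 4 → 143.
|144.5 − 143| = 1.5.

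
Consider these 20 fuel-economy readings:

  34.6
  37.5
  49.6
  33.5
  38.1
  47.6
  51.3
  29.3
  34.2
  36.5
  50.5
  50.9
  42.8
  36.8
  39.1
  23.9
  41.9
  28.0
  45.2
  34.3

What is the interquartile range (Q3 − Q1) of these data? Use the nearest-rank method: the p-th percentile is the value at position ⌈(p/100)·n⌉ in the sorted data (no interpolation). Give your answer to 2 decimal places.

11.00

Sorted: 23.9, 28.0, 29.3, 33.5, 34.2, 34.3, 34.6, 36.5, 36.8, 37.5, 38.1, 39.1, 41.9, 42.8, 45.2, 47.6, 49.6, 50.5, 50.9, 51.3.
n = 20.
P25: rank ⌈25/100·20⌉ = 5 → 34.2.
P75: rank ⌈75/100·20⌉ = 15 → 45.2.
Difference: 45.2 − 34.2 = 11.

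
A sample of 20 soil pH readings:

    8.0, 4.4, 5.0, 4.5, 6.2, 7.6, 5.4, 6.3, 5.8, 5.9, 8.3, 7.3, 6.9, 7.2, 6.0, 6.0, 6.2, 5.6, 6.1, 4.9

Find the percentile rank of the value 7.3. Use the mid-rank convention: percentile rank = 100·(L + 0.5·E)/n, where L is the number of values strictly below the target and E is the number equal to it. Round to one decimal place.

Sorted: 4.4, 4.5, 4.9, 5.0, 5.4, 5.6, 5.8, 5.9, 6.0, 6.0, 6.1, 6.2, 6.2, 6.3, 6.9, 7.2, 7.3, 7.6, 8.0, 8.3.
Count below 7.3: L = 16; count equal: E = 1; n = 20.
Percentile rank = 100·(16 + 0.5·1)/20 = 100·16.5/20 = 82.5.

82.5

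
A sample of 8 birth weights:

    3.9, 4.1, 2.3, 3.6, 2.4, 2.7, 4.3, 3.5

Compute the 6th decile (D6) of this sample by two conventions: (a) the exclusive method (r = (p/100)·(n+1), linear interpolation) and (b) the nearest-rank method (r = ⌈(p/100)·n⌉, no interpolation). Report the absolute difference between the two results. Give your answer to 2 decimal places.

0.12

Sorted: 2.3, 2.4, 2.7, 3.5, 3.6, 3.9, 4.1, 4.3.
n = 8.
(a) r = 5.4; between ranks 5 (3.6) and 6 (3.9): 3.72.
(b) the nearest-rank method: rank 5 → 3.6.
|3.72 − 3.6| = 0.12.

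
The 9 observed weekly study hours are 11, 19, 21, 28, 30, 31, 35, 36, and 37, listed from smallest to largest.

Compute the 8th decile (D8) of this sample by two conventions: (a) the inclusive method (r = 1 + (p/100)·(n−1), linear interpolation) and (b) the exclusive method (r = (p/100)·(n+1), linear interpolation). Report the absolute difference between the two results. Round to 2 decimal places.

n = 9.
(a) r = 7.4; between ranks 7 (35) and 8 (36): 35.4.
(b) r = 8 → value at rank 8 = 36.
|35.4 − 36| = 0.6.

0.60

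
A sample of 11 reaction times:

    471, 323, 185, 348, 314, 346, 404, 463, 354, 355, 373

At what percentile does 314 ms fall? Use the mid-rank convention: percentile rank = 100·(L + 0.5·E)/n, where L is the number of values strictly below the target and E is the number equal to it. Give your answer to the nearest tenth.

Sorted: 185, 314, 323, 346, 348, 354, 355, 373, 404, 463, 471.
Count below 314: L = 1; count equal: E = 1; n = 11.
Percentile rank = 100·(1 + 0.5·1)/11 = 100·1.5/11 = 13.64.

13.6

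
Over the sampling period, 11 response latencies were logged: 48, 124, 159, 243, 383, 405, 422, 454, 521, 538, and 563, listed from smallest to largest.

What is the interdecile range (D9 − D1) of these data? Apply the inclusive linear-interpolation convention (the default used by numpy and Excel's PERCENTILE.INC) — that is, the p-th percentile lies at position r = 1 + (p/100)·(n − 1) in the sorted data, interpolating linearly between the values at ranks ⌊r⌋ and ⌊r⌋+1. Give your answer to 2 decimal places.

n = 11.
P10: r = 2 (integer) → 124.
P90: r = 10 (integer) → 538.
Difference: 538 − 124 = 414.

414.00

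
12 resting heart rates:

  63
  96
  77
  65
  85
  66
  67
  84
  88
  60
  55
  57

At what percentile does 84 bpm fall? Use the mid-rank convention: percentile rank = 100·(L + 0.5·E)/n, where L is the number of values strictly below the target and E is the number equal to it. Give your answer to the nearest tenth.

Sorted: 55, 57, 60, 63, 65, 66, 67, 77, 84, 85, 88, 96.
Count below 84: L = 8; count equal: E = 1; n = 12.
Percentile rank = 100·(8 + 0.5·1)/12 = 100·8.5/12 = 70.83.

70.8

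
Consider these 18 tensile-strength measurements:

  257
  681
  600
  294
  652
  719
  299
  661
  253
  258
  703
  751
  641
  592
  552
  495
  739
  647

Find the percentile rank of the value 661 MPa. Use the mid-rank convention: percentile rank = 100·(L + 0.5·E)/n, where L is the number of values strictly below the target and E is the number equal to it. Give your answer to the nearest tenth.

Sorted: 253, 257, 258, 294, 299, 495, 552, 592, 600, 641, 647, 652, 661, 681, 703, 719, 739, 751.
Count below 661: L = 12; count equal: E = 1; n = 18.
Percentile rank = 100·(12 + 0.5·1)/18 = 100·12.5/18 = 69.44.

69.4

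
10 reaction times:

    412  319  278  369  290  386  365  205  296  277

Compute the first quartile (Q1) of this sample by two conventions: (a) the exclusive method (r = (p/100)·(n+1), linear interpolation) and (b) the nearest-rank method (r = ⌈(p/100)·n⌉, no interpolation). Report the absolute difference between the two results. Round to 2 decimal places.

0.25

Sorted: 205, 277, 278, 290, 296, 319, 365, 369, 386, 412.
n = 10.
(a) r = 2.75; between ranks 2 (277) and 3 (278): 277.75.
(b) the nearest-rank method: rank 3 → 278.
|277.75 − 278| = 0.25.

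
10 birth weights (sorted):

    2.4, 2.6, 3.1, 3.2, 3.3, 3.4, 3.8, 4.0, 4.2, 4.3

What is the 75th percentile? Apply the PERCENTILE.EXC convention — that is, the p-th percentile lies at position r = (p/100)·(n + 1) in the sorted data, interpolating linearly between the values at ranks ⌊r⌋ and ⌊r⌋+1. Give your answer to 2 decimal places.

4.05

n = 10.
r = (75/100)·(10 + 1) = 8.25.
Rank 8 is 4.0 and rank 9 is 4.2.
Interpolate: 4.0 + 0.25·(4.2 − 4.0) = 4.0 + 0.25·0.2 = 4.05.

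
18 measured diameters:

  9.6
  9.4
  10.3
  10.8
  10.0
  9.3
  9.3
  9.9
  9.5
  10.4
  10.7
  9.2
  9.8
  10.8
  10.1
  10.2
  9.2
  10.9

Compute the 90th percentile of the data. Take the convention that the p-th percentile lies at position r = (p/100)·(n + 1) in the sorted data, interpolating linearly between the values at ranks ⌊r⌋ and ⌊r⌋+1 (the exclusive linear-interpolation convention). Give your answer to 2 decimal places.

10.81

Sorted: 9.2, 9.2, 9.3, 9.3, 9.4, 9.5, 9.6, 9.8, 9.9, 10.0, 10.1, 10.2, 10.3, 10.4, 10.7, 10.8, 10.8, 10.9.
n = 18.
r = (90/100)·(18 + 1) = 17.1.
Rank 17 is 10.8 and rank 18 is 10.9.
Interpolate: 10.8 + 0.1·(10.9 − 10.8) = 10.8 + 0.1·0.1 = 10.81.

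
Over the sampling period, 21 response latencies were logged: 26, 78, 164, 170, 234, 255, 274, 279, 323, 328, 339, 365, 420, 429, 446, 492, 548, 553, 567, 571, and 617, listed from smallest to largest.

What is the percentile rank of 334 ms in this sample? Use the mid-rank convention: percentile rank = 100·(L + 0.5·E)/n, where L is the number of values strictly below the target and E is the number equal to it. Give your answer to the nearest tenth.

Count below 334: L = 10; count equal: E = 0; n = 21.
Percentile rank = 100·(10 + 0.5·0)/21 = 100·10/21 = 47.62.

47.6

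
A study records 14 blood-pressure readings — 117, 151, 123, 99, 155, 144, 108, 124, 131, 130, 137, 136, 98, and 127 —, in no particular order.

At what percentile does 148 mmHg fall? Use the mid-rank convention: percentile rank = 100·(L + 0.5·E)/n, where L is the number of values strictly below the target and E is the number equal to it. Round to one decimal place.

85.7

Sorted: 98, 99, 108, 117, 123, 124, 127, 130, 131, 136, 137, 144, 151, 155.
Count below 148: L = 12; count equal: E = 0; n = 14.
Percentile rank = 100·(12 + 0.5·0)/14 = 100·12/14 = 85.71.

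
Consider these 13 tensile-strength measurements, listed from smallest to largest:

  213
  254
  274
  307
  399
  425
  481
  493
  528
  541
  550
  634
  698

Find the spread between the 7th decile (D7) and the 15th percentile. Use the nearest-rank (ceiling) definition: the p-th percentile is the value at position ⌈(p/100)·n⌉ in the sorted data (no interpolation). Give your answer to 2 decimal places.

287.00

n = 13.
P15: rank ⌈15/100·13⌉ = 2 → 254.
P70: rank ⌈70/100·13⌉ = 10 → 541.
Difference: 541 − 254 = 287.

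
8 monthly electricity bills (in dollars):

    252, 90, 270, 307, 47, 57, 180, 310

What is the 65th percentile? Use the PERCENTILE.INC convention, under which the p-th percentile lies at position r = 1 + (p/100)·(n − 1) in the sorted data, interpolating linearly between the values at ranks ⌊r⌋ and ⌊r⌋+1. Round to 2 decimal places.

Sorted: 47, 57, 90, 180, 252, 270, 307, 310.
n = 8.
r = 1 + (65/100)·(8 − 1) = 1 + 4.55 = 5.55.
Rank 5 is 252 and rank 6 is 270.
Interpolate: 252 + 0.55·(270 − 252) = 252 + 0.55·18 = 261.9.

261.90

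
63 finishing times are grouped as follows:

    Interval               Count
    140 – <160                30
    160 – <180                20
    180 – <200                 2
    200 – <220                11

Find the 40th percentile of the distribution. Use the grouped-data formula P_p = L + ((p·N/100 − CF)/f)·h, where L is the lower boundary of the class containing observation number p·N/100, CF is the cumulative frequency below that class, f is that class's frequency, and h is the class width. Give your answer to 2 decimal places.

N = 63; target position k = 40/100 · 63 = 25.2.
Cumulative frequencies: 30, 50, 52, 63.
Observation 25.2 falls in the class 140 – <160.
L = 140, CF = 0, f = 30, h = 20.
P40 = 140 + ((25.2 − 0)/30)·20 = 140 + 16.8 = 156.8.

156.80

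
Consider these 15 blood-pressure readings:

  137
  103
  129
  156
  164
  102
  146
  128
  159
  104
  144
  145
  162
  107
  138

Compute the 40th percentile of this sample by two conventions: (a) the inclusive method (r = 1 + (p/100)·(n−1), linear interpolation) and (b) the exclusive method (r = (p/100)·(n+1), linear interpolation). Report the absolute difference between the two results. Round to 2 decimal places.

Sorted: 102, 103, 104, 107, 128, 129, 137, 138, 144, 145, 146, 156, 159, 162, 164.
n = 15.
(a) r = 6.6; between ranks 6 (129) and 7 (137): 133.8.
(b) r = 6.4; between ranks 6 (129) and 7 (137): 132.2.
|133.8 − 132.2| = 1.6.

1.60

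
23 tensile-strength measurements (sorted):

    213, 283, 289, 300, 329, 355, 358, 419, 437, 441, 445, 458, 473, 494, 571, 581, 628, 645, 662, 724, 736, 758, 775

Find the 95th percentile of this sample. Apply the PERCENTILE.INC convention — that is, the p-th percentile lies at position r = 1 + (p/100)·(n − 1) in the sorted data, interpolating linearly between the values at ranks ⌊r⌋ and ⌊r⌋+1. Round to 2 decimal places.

755.80

n = 23.
r = 1 + (95/100)·(23 − 1) = 1 + 20.9 = 21.9.
Rank 21 is 736 and rank 22 is 758.
Interpolate: 736 + 0.9·(758 − 736) = 736 + 0.9·22 = 755.8.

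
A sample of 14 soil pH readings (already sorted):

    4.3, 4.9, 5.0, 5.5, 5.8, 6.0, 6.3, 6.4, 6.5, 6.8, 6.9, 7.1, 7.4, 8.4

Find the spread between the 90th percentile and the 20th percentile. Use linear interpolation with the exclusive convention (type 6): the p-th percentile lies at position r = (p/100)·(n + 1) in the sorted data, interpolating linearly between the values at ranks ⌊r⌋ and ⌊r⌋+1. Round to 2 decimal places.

2.90

n = 14.
P20: r = 3 (integer) → 5.
P90: r = 13.5; ranks 13–14 are 7.4, 8.4; interpolating gives 7.9.
Difference: 7.9 − 5 = 2.9.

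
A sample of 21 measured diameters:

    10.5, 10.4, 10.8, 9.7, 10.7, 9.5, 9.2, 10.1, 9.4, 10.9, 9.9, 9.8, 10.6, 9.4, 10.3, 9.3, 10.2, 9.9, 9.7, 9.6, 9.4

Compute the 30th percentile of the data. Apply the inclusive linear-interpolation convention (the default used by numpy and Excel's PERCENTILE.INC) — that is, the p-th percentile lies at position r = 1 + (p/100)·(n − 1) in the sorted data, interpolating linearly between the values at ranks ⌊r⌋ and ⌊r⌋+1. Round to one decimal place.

Sorted: 9.2, 9.3, 9.4, 9.4, 9.4, 9.5, 9.6, 9.7, 9.7, 9.8, 9.9, 9.9, 10.1, 10.2, 10.3, 10.4, 10.5, 10.6, 10.7, 10.8, 10.9.
n = 21.
r = 1 + (30/100)·(21 − 1) = 1 + 6 = 7.
r is an integer, so P30 is the value at rank 7: 9.6.

9.6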